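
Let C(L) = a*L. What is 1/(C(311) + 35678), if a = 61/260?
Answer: 260/9295251 ≈ 2.7971e-5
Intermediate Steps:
a = 61/260 (a = 61*(1/260) = 61/260 ≈ 0.23462)
C(L) = 61*L/260
1/(C(311) + 35678) = 1/((61/260)*311 + 35678) = 1/(18971/260 + 35678) = 1/(9295251/260) = 260/9295251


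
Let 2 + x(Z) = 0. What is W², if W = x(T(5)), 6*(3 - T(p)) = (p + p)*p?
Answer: 4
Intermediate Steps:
T(p) = 3 - p²/3 (T(p) = 3 - (p + p)*p/6 = 3 - 2*p*p/6 = 3 - p²/3)
x(Z) = -2 (x(Z) = -2 + 0 = -2)
W = -2
W² = (-2)² = 4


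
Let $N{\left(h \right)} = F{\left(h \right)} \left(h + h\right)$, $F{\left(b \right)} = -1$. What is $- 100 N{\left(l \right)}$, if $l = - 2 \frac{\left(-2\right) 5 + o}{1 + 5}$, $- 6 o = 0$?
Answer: $\frac{2000}{3} \approx 666.67$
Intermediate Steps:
$o = 0$ ($o = \left(- \frac{1}{6}\right) 0 = 0$)
$l = \frac{10}{3}$ ($l = - 2 \frac{\left(-2\right) 5 + 0}{1 + 5} = - 2 \frac{-10 + 0}{6} = - 2 \left(\left(-10\right) \frac{1}{6}\right) = \left(-2\right) \left(- \frac{5}{3}\right) = \frac{10}{3} \approx 3.3333$)
$N{\left(h \right)} = - 2 h$ ($N{\left(h \right)} = - (h + h) = - 2 h$)
$- 100 N{\left(l \right)} = - 100 \left(\left(-2\right) \frac{10}{3}\right) = \left(-100\right) \left(- \frac{20}{3}\right) = \frac{2000}{3}$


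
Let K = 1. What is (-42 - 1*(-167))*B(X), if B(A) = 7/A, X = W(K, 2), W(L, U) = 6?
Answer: 875/6 ≈ 145.83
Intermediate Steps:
X = 6
(-42 - 1*(-167))*B(X) = (-42 - 1*(-167))*(7/6) = (-42 + 167)*(7*(⅙)) = 125*(7/6) = 875/6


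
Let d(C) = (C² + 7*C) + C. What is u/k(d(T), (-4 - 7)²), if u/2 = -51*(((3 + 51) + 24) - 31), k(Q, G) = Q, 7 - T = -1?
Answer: -2397/64 ≈ -37.453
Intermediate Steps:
T = 8 (T = 7 - 1*(-1) = 7 + 1 = 8)
d(C) = C² + 8*C
u = -4794 (u = 2*(-51*(((3 + 51) + 24) - 31)) = 2*(-51*((54 + 24) - 31)) = 2*(-51*(78 - 31)) = 2*(-51*47) = 2*(-2397) = -4794)
u/k(d(T), (-4 - 7)²) = -4794*1/(8*(8 + 8)) = -4794/(8*16) = -4794/128 = -4794*1/128 = -2397/64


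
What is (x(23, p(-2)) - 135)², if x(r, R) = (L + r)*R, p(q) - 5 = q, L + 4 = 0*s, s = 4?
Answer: 6084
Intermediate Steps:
L = -4 (L = -4 + 0*4 = -4 + 0 = -4)
p(q) = 5 + q
x(r, R) = R*(-4 + r) (x(r, R) = (-4 + r)*R = R*(-4 + r))
(x(23, p(-2)) - 135)² = ((5 - 2)*(-4 + 23) - 135)² = (3*19 - 135)² = (57 - 135)² = (-78)² = 6084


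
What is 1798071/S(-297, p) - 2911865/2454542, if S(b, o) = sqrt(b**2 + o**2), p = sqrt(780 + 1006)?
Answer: -2911865/2454542 + 1798071*sqrt(89995)/89995 ≈ 5992.5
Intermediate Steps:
p = sqrt(1786) ≈ 42.261
1798071/S(-297, p) - 2911865/2454542 = 1798071/(sqrt((-297)**2 + (sqrt(1786))**2)) - 2911865/2454542 = 1798071/(sqrt(88209 + 1786)) - 2911865*1/2454542 = 1798071/(sqrt(89995)) - 2911865/2454542 = 1798071*(sqrt(89995)/89995) - 2911865/2454542 = 1798071*sqrt(89995)/89995 - 2911865/2454542 = -2911865/2454542 + 1798071*sqrt(89995)/89995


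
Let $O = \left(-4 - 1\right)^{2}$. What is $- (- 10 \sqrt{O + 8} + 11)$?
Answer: $-11 + 10 \sqrt{33} \approx 46.446$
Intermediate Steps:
$O = 25$ ($O = \left(-5\right)^{2} = 25$)
$- (- 10 \sqrt{O + 8} + 11) = - (- 10 \sqrt{25 + 8} + 11) = - (- 10 \sqrt{33} + 11) = - (11 - 10 \sqrt{33}) = -11 + 10 \sqrt{33}$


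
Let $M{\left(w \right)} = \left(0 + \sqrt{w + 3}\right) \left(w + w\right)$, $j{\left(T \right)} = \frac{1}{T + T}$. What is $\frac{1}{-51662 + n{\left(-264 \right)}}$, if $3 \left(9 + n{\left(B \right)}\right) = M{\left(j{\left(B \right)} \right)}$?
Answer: $- \frac{17113197100032}{884256007355751889} + \frac{3168 \sqrt{52239}}{884256007355751889} \approx -1.9353 \cdot 10^{-5}$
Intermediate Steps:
$j{\left(T \right)} = \frac{1}{2 T}$
$M{\left(w \right)} = 2 w \sqrt{3 + w}$ ($M{\left(w \right)} = \left(0 + \sqrt{3 + w}\right) 2 w = \sqrt{3 + w} 2 w = 2 w \sqrt{3 + w}$)
$n{\left(B \right)} = -9 + \frac{\sqrt{3 + \frac{1}{2 B}}}{3 B}$ ($n{\left(B \right)} = -9 + \frac{2 \frac{1}{2 B} \sqrt{3 + \frac{1}{2 B}}}{3} = -9 + \frac{\frac{1}{B} \sqrt{3 + \frac{1}{2 B}}}{3} = -9 + \frac{\sqrt{3 + \frac{1}{2 B}}}{3 B}$)
$\frac{1}{-51662 + n{\left(-264 \right)}} = \frac{1}{-51662 - \left(9 - \frac{\sqrt{12 + \frac{2}{-264}}}{6 \left(-264\right)}\right)} = \frac{1}{-51662 - \left(9 + \frac{\sqrt{12 + 2 \left(- \frac{1}{264}\right)}}{1584}\right)} = \frac{1}{-51662 - \left(9 + \frac{\sqrt{12 - \frac{1}{132}}}{1584}\right)} = \frac{1}{-51662 - \left(9 + \frac{\sqrt{\frac{1583}{132}}}{1584}\right)} = \frac{1}{-51662 - \left(9 + \frac{\frac{1}{66} \sqrt{52239}}{1584}\right)} = \frac{1}{-51662 - \left(9 + \frac{\sqrt{52239}}{104544}\right)} = \frac{1}{-51671 - \frac{\sqrt{52239}}{104544}}$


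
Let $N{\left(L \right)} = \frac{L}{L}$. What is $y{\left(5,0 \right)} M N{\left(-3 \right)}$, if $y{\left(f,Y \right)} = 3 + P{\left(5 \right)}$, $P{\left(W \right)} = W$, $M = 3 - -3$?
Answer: $48$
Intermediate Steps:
$M = 6$ ($M = 3 + 3 = 6$)
$y{\left(f,Y \right)} = 8$ ($y{\left(f,Y \right)} = 3 + 5 = 8$)
$N{\left(L \right)} = 1$
$y{\left(5,0 \right)} M N{\left(-3 \right)} = 8 \cdot 6 \cdot 1 = 48 \cdot 1 = 48$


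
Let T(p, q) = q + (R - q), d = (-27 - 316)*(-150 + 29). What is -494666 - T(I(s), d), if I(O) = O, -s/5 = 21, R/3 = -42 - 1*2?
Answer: -494534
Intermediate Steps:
R = -132 (R = 3*(-42 - 1*2) = 3*(-42 - 2) = 3*(-44) = -132)
s = -105 (s = -5*21 = -105)
d = 41503 (d = -343*(-121) = 41503)
T(p, q) = -132 (T(p, q) = q + (-132 - q) = -132)
-494666 - T(I(s), d) = -494666 - 1*(-132) = -494666 + 132 = -494534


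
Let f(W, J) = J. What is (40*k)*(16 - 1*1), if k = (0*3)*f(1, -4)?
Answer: 0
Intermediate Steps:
k = 0 (k = (0*3)*(-4) = 0*(-4) = 0)
(40*k)*(16 - 1*1) = (40*0)*(16 - 1*1) = 0*(16 - 1) = 0*15 = 0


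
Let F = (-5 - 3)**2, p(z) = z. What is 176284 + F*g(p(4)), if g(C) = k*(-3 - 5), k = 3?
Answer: 174748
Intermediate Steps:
g(C) = -24 (g(C) = 3*(-3 - 5) = 3*(-8) = -24)
F = 64 (F = (-8)**2 = 64)
176284 + F*g(p(4)) = 176284 + 64*(-24) = 176284 - 1536 = 174748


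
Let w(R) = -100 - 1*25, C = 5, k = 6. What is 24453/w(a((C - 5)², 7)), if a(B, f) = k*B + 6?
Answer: -24453/125 ≈ -195.62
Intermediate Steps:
a(B, f) = 6 + 6*B (a(B, f) = 6*B + 6 = 6 + 6*B)
w(R) = -125 (w(R) = -100 - 25 = -125)
24453/w(a((C - 5)², 7)) = 24453/(-125) = 24453*(-1/125) = -24453/125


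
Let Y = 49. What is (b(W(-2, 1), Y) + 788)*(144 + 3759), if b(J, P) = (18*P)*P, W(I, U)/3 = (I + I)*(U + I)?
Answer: 171755418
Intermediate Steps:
W(I, U) = 6*I*(I + U) (W(I, U) = 3*((I + I)*(U + I)) = 3*((2*I)*(I + U)) = 3*(2*I*(I + U)) = 6*I*(I + U))
b(J, P) = 18*P²
(b(W(-2, 1), Y) + 788)*(144 + 3759) = (18*49² + 788)*(144 + 3759) = (18*2401 + 788)*3903 = (43218 + 788)*3903 = 44006*3903 = 171755418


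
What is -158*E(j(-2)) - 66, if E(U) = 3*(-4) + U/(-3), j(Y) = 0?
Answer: 1830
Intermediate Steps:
E(U) = -12 - U/3 (E(U) = -12 + U*(-1/3) = -12 - U/3)
-158*E(j(-2)) - 66 = -158*(-12 - 1/3*0) - 66 = -158*(-12 + 0) - 66 = -158*(-12) - 66 = 1896 - 66 = 1830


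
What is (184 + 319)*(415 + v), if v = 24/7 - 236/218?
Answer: 160172805/763 ≈ 2.0993e+5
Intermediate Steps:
v = 1790/763 (v = 24*(⅐) - 236*1/218 = 24/7 - 118/109 = 1790/763 ≈ 2.3460)
(184 + 319)*(415 + v) = (184 + 319)*(415 + 1790/763) = 503*(318435/763) = 160172805/763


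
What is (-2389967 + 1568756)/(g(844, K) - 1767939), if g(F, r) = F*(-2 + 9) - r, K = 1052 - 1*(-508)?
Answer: 821211/1763591 ≈ 0.46565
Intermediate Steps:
K = 1560 (K = 1052 + 508 = 1560)
g(F, r) = -r + 7*F (g(F, r) = F*7 - r = 7*F - r = -r + 7*F)
(-2389967 + 1568756)/(g(844, K) - 1767939) = (-2389967 + 1568756)/((-1*1560 + 7*844) - 1767939) = -821211/((-1560 + 5908) - 1767939) = -821211/(4348 - 1767939) = -821211/(-1763591) = -821211*(-1/1763591) = 821211/1763591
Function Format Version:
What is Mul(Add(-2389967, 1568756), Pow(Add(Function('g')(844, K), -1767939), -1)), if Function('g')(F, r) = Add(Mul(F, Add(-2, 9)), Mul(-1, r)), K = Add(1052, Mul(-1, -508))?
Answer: Rational(821211, 1763591) ≈ 0.46565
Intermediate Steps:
K = 1560 (K = Add(1052, 508) = 1560)
Function('g')(F, r) = Add(Mul(-1, r), Mul(7, F)) (Function('g')(F, r) = Add(Mul(F, 7), Mul(-1, r)) = Add(Mul(7, F), Mul(-1, r)) = Add(Mul(-1, r), Mul(7, F)))
Mul(Add(-2389967, 1568756), Pow(Add(Function('g')(844, K), -1767939), -1)) = Mul(Add(-2389967, 1568756), Pow(Add(Add(Mul(-1, 1560), Mul(7, 844)), -1767939), -1)) = Mul(-821211, Pow(Add(Add(-1560, 5908), -1767939), -1)) = Mul(-821211, Pow(Add(4348, -1767939), -1)) = Mul(-821211, Pow(-1763591, -1)) = Mul(-821211, Rational(-1, 1763591)) = Rational(821211, 1763591)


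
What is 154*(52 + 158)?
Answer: 32340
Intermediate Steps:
154*(52 + 158) = 154*210 = 32340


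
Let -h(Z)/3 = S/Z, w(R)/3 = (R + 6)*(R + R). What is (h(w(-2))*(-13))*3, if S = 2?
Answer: -39/8 ≈ -4.8750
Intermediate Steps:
w(R) = 6*R*(6 + R) (w(R) = 3*((R + 6)*(R + R)) = 3*((6 + R)*(2*R)) = 3*(2*R*(6 + R)) = 6*R*(6 + R))
h(Z) = -6/Z
(h(w(-2))*(-13))*3 = (-6*(-1/(12*(6 - 2)))*(-13))*3 = (-6/(6*(-2)*4)*(-13))*3 = (-6/(-48)*(-13))*3 = (-6*(-1/48)*(-13))*3 = ((⅛)*(-13))*3 = -13/8*3 = -39/8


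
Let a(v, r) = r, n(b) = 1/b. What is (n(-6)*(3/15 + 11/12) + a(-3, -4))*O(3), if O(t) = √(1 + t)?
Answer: -1507/180 ≈ -8.3722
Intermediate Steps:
(n(-6)*(3/15 + 11/12) + a(-3, -4))*O(3) = ((3/15 + 11/12)/(-6) - 4)*√(1 + 3) = (-(3*(1/15) + 11*(1/12))/6 - 4)*√4 = (-(⅕ + 11/12)/6 - 4)*2 = (-⅙*67/60 - 4)*2 = (-67/360 - 4)*2 = -1507/360*2 = -1507/180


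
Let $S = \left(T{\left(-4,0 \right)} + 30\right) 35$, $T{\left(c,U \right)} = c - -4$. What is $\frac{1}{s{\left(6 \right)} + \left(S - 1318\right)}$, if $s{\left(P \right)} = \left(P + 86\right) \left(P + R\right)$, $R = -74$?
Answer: $- \frac{1}{6524} \approx -0.00015328$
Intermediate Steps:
$T{\left(c,U \right)} = 4 + c$ ($T{\left(c,U \right)} = c + 4 = 4 + c$)
$S = 1050$ ($S = \left(\left(4 - 4\right) + 30\right) 35 = \left(0 + 30\right) 35 = 30 \cdot 35 = 1050$)
$s{\left(P \right)} = \left(-74 + P\right) \left(86 + P\right)$ ($s{\left(P \right)} = \left(P + 86\right) \left(P - 74\right) = \left(86 + P\right) \left(-74 + P\right) = \left(-74 + P\right) \left(86 + P\right)$)
$\frac{1}{s{\left(6 \right)} + \left(S - 1318\right)} = \frac{1}{\left(-6364 + 6^{2} + 12 \cdot 6\right) + \left(1050 - 1318\right)} = \frac{1}{\left(-6364 + 36 + 72\right) - 268} = \frac{1}{-6256 - 268} = \frac{1}{-6524} = - \frac{1}{6524}$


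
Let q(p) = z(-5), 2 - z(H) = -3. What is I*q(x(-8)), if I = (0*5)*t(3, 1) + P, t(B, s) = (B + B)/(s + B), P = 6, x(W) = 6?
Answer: 30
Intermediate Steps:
z(H) = 5 (z(H) = 2 - 1*(-3) = 2 + 3 = 5)
t(B, s) = 2*B/(B + s) (t(B, s) = (2*B)/(B + s) = 2*B/(B + s))
q(p) = 5
I = 6 (I = (0*5)*(2*3/(3 + 1)) + 6 = 0*(2*3/4) + 6 = 0*(2*3*(1/4)) + 6 = 0*(3/2) + 6 = 0 + 6 = 6)
I*q(x(-8)) = 6*5 = 30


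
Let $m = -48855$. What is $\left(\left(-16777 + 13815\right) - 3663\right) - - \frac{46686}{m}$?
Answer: $- \frac{107903687}{16285} \approx -6626.0$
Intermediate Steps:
$\left(\left(-16777 + 13815\right) - 3663\right) - - \frac{46686}{m} = \left(\left(-16777 + 13815\right) - 3663\right) - - \frac{46686}{-48855} = \left(-2962 - 3663\right) - \left(-46686\right) \left(- \frac{1}{48855}\right) = -6625 - \frac{15562}{16285} = - \frac{107903687}{16285}$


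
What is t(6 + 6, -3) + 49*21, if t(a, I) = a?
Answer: 1041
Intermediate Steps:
t(6 + 6, -3) + 49*21 = (6 + 6) + 49*21 = 12 + 1029 = 1041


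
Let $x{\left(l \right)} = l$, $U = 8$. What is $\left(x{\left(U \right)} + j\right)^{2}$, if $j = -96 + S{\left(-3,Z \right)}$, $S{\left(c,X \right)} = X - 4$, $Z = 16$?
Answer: $5776$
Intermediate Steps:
$S{\left(c,X \right)} = -4 + X$
$j = -84$ ($j = -96 + \left(-4 + 16\right) = -96 + 12 = -84$)
$\left(x{\left(U \right)} + j\right)^{2} = \left(8 - 84\right)^{2} = \left(-76\right)^{2} = 5776$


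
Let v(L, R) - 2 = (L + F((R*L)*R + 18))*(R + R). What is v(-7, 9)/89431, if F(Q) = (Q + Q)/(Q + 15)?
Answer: -7742/7959359 ≈ -0.00097269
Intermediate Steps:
F(Q) = 2*Q/(15 + Q) (F(Q) = (2*Q)/(15 + Q) = 2*Q/(15 + Q))
v(L, R) = 2 + 2*R*(L + 2*(18 + L*R**2)/(33 + L*R**2)) (v(L, R) = 2 + (L + 2*((R*L)*R + 18)/(15 + ((R*L)*R + 18)))*(R + R) = 2 + (L + 2*((L*R)*R + 18)/(15 + ((L*R)*R + 18)))*(2*R) = 2 + (L + 2*(L*R**2 + 18)/(15 + (L*R**2 + 18)))*(2*R) = 2 + (L + 2*(18 + L*R**2)/(15 + (18 + L*R**2)))*(2*R) = 2 + (L + 2*(18 + L*R**2)/(33 + L*R**2))*(2*R) = 2 + 2*R*(L + 2*(18 + L*R**2)/(33 + L*R**2)))
v(-7, 9)/89431 = (2*((1 - 7*9)*(33 - 7*9**2) + 2*9*(18 - 7*9**2))/(33 - 7*9**2))/89431 = (2*((1 - 63)*(33 - 7*81) + 2*9*(18 - 7*81))/(33 - 7*81))*(1/89431) = (2*(-62*(33 - 567) + 2*9*(18 - 567))/(33 - 567))*(1/89431) = (2*(-62*(-534) + 2*9*(-549))/(-534))*(1/89431) = (2*(-1/534)*(33108 - 9882))*(1/89431) = (2*(-1/534)*23226)*(1/89431) = -7742/89*1/89431 = -7742/7959359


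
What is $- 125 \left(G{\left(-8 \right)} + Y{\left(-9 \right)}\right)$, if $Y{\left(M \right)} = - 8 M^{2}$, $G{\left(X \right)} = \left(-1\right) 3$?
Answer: $81375$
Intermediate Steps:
$G{\left(X \right)} = -3$
$- 125 \left(G{\left(-8 \right)} + Y{\left(-9 \right)}\right) = - 125 \left(-3 - 8 \left(-9\right)^{2}\right) = - 125 \left(-3 - 648\right) = \left(-125\right) \left(-651\right) = 81375$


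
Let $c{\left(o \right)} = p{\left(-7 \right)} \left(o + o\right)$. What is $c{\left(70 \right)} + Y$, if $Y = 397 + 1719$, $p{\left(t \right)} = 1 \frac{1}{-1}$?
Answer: $1976$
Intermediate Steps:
$p{\left(t \right)} = -1$ ($p{\left(t \right)} = 1 \left(-1\right) = -1$)
$Y = 2116$
$c{\left(o \right)} = - 2 o$ ($c{\left(o \right)} = - (o + o) = - 2 o$)
$c{\left(70 \right)} + Y = \left(-2\right) 70 + 2116 = -140 + 2116 = 1976$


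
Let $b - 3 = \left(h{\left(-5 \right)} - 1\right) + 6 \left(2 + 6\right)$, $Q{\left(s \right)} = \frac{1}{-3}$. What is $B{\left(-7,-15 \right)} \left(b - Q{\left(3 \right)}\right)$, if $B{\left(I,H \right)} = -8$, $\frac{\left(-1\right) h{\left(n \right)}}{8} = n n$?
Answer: $\frac{3592}{3} \approx 1197.3$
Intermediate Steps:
$h{\left(n \right)} = - 8 n^{2}$ ($h{\left(n \right)} = - 8 n n = - 8 n^{2}$)
$Q{\left(s \right)} = - \frac{1}{3}$
$b = -150$ ($b = 3 - \left(1 + 200 - 6 \left(2 + 6\right)\right) = 3 + \left(\left(\left(-8\right) 25 - 1\right) + 6 \cdot 8\right) = 3 + \left(\left(-200 - 1\right) + 48\right) = 3 + \left(-201 + 48\right) = 3 - 153 = -150$)
$B{\left(-7,-15 \right)} \left(b - Q{\left(3 \right)}\right) = - 8 \left(-150 - - \frac{1}{3}\right) = - 8 \left(-150 + \frac{1}{3}\right) = \left(-8\right) \left(- \frac{449}{3}\right) = \frac{3592}{3}$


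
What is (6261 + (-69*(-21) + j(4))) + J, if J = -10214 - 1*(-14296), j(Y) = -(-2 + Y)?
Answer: 11790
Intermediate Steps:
j(Y) = 2 - Y
J = 4082 (J = -10214 + 14296 = 4082)
(6261 + (-69*(-21) + j(4))) + J = (6261 + (-69*(-21) + (2 - 1*4))) + 4082 = (6261 + (1449 + (2 - 4))) + 4082 = (6261 + (1449 - 2)) + 4082 = (6261 + 1447) + 4082 = 7708 + 4082 = 11790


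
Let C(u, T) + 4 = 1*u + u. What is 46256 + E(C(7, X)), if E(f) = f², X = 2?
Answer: 46356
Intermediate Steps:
C(u, T) = -4 + 2*u (C(u, T) = -4 + (1*u + u) = -4 + (u + u) = -4 + 2*u)
46256 + E(C(7, X)) = 46256 + (-4 + 2*7)² = 46256 + (-4 + 14)² = 46256 + 10² = 46256 + 100 = 46356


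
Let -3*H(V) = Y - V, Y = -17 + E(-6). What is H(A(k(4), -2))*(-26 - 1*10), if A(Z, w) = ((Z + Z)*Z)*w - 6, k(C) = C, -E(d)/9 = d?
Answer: 1284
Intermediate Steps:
E(d) = -9*d
A(Z, w) = -6 + 2*w*Z² (A(Z, w) = ((2*Z)*Z)*w - 6 = (2*Z²)*w - 6 = 2*w*Z² - 6 = -6 + 2*w*Z²)
Y = 37 (Y = -17 - 9*(-6) = -17 + 54 = 37)
H(V) = -37/3 + V/3 (H(V) = -(37 - V)/3 = -37/3 + V/3)
H(A(k(4), -2))*(-26 - 1*10) = (-37/3 + (-6 + 2*(-2)*4²)/3)*(-26 - 1*10) = (-37/3 + (-6 + 2*(-2)*16)/3)*(-26 - 10) = (-37/3 + (-6 - 64)/3)*(-36) = (-37/3 + (⅓)*(-70))*(-36) = (-37/3 - 70/3)*(-36) = -107/3*(-36) = 1284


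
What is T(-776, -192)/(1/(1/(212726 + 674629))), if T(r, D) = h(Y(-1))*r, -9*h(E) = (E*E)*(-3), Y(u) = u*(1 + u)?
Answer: 0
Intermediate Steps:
h(E) = E**2/3 (h(E) = -E*E*(-3)/9 = -E**2*(-3)/9 = -(-1)*E**2/3 = E**2/3)
T(r, D) = 0 (T(r, D) = ((-(1 - 1))**2/3)*r = ((-1*0)**2/3)*r = ((1/3)*0**2)*r = ((1/3)*0)*r = 0*r = 0)
T(-776, -192)/(1/(1/(212726 + 674629))) = 0/(1/(1/(212726 + 674629))) = 0/(1/(1/887355)) = 0/887355 = 0*(1/887355) = 0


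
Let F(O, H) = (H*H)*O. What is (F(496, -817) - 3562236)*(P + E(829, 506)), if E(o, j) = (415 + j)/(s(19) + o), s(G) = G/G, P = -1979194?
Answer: -269007163072279246/415 ≈ -6.4821e+14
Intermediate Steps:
s(G) = 1
E(o, j) = (415 + j)/(1 + o)
F(O, H) = O*H² (F(O, H) = H²*O = O*H²)
(F(496, -817) - 3562236)*(P + E(829, 506)) = (496*(-817)² - 3562236)*(-1979194 + (415 + 506)/(1 + 829)) = (496*667489 - 3562236)*(-1979194 + 921/830) = (331074544 - 3562236)*(-1979194 + (1/830)*921) = 327512308*(-1979194 + 921/830) = 327512308*(-1642730099/830) = -269007163072279246/415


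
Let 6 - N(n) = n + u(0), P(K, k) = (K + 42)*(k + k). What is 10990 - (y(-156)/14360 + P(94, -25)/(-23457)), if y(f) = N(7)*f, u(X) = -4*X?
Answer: 925449496877/84210630 ≈ 10990.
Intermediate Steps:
P(K, k) = 2*k*(42 + K) (P(K, k) = (42 + K)*(2*k) = 2*k*(42 + K))
N(n) = 6 - n (N(n) = 6 - (n - 4*0) = 6 - (n + 0) = 6 - n)
y(f) = -f (y(f) = (6 - 1*7)*f = (6 - 7)*f = -f)
10990 - (y(-156)/14360 + P(94, -25)/(-23457)) = 10990 - (-1*(-156)/14360 + (2*(-25)*(42 + 94))/(-23457)) = 10990 - (156*(1/14360) + (2*(-25)*136)*(-1/23457)) = 10990 - (39/3590 - 6800*(-1/23457)) = 10990 - (39/3590 + 6800/23457) = 10990 - 1*25326823/84210630 = 10990 - 25326823/84210630 = 925449496877/84210630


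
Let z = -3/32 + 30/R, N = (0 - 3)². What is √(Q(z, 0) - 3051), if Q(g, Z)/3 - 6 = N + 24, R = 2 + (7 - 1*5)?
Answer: 3*I*√326 ≈ 54.166*I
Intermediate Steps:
N = 9 (N = (-3)² = 9)
R = 4 (R = 2 + (7 - 5) = 2 + 2 = 4)
z = 237/32 (z = -3/32 + 30/4 = -3*1/32 + 30*(¼) = -3/32 + 15/2 = 237/32 ≈ 7.4063)
Q(g, Z) = 117 (Q(g, Z) = 18 + 3*(9 + 24) = 18 + 3*33 = 18 + 99 = 117)
√(Q(z, 0) - 3051) = √(117 - 3051) = √(-2934) = 3*I*√326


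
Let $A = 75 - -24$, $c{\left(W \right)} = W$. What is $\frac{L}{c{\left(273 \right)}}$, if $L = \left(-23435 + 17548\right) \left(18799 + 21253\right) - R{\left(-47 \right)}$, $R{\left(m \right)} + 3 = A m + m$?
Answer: $- \frac{78593807}{91} \approx -8.6367 \cdot 10^{5}$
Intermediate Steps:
$A = 99$ ($A = 75 + 24 = 99$)
$R{\left(m \right)} = -3 + 100 m$ ($R{\left(m \right)} = -3 + \left(99 m + m\right) = -3 + 100 m$)
$L = -235781421$ ($L = \left(-23435 + 17548\right) \left(18799 + 21253\right) - \left(-3 + 100 \left(-47\right)\right) = \left(-5887\right) 40052 - \left(-3 - 4700\right) = -235786124 - -4703 = -235786124 + 4703 = -235781421$)
$\frac{L}{c{\left(273 \right)}} = - \frac{235781421}{273} = \left(-235781421\right) \frac{1}{273} = - \frac{78593807}{91}$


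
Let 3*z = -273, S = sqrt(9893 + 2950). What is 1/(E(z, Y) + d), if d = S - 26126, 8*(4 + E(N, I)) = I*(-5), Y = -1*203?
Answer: -1664200/43273578673 - 192*sqrt(1427)/43273578673 ≈ -3.8625e-5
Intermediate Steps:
S = 3*sqrt(1427) (S = sqrt(12843) = 3*sqrt(1427) ≈ 113.33)
z = -91 (z = (1/3)*(-273) = -91)
Y = -203
E(N, I) = -4 - 5*I/8 (E(N, I) = -4 + (I*(-5))/8 = -4 + (-5*I)/8 = -4 - 5*I/8)
d = -26126 + 3*sqrt(1427) (d = 3*sqrt(1427) - 26126 = -26126 + 3*sqrt(1427) ≈ -26013.)
1/(E(z, Y) + d) = 1/((-4 - 5/8*(-203)) + (-26126 + 3*sqrt(1427))) = 1/((-4 + 1015/8) + (-26126 + 3*sqrt(1427))) = 1/(983/8 + (-26126 + 3*sqrt(1427))) = 1/(-208025/8 + 3*sqrt(1427))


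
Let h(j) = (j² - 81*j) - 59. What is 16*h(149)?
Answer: 161168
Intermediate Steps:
h(j) = -59 + j² - 81*j
16*h(149) = 16*(-59 + 149² - 81*149) = 16*(-59 + 22201 - 12069) = 16*10073 = 161168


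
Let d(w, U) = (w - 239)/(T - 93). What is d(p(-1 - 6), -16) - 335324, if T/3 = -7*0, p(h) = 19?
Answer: -31184912/93 ≈ -3.3532e+5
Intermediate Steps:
T = 0 (T = 3*(-7*0) = 3*0 = 0)
d(w, U) = 239/93 - w/93 (d(w, U) = (w - 239)/(0 - 93) = (-239 + w)/(-93) = (-239 + w)*(-1/93) = 239/93 - w/93)
d(p(-1 - 6), -16) - 335324 = (239/93 - 1/93*19) - 335324 = (239/93 - 19/93) - 335324 = 220/93 - 335324 = -31184912/93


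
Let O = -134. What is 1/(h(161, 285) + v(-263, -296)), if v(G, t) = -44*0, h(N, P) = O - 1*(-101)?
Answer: -1/33 ≈ -0.030303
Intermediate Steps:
h(N, P) = -33 (h(N, P) = -134 - 1*(-101) = -134 + 101 = -33)
v(G, t) = 0
1/(h(161, 285) + v(-263, -296)) = 1/(-33 + 0) = 1/(-33) = -1/33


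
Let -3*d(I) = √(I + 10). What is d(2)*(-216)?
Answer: 144*√3 ≈ 249.42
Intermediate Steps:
d(I) = -√(10 + I)/3 (d(I) = -√(I + 10)/3 = -√(10 + I)/3)
d(2)*(-216) = -√(10 + 2)/3*(-216) = -2*√3/3*(-216) = 144*√3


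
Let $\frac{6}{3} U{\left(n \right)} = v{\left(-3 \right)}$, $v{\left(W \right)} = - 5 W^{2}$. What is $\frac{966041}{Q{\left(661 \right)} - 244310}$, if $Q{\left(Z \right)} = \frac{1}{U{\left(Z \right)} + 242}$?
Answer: $- \frac{424091999}{107252088} \approx -3.9542$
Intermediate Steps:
$U{\left(n \right)} = - \frac{45}{2}$ ($U{\left(n \right)} = \frac{\left(-5\right) \left(-3\right)^{2}}{2} = \frac{\left(-5\right) 9}{2} = \frac{1}{2} \left(-45\right) = - \frac{45}{2}$)
$Q{\left(Z \right)} = \frac{2}{439}$ ($Q{\left(Z \right)} = \frac{1}{- \frac{45}{2} + 242} = \frac{1}{\frac{439}{2}} = \frac{2}{439}$)
$\frac{966041}{Q{\left(661 \right)} - 244310} = \frac{966041}{\frac{2}{439} - 244310} = \frac{966041}{- \frac{107252088}{439}} = 966041 \left(- \frac{439}{107252088}\right) = - \frac{424091999}{107252088}$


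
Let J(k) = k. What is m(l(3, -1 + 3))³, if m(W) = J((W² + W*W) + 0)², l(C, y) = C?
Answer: 34012224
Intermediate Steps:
m(W) = 4*W⁴ (m(W) = ((W² + W*W) + 0)² = ((W² + W²) + 0)² = (2*W² + 0)² = (2*W²)² = 4*W⁴)
m(l(3, -1 + 3))³ = (4*3⁴)³ = (4*81)³ = 324³ = 34012224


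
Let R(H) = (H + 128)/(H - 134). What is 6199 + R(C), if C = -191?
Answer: 2014738/325 ≈ 6199.2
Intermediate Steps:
R(H) = (128 + H)/(-134 + H)
6199 + R(C) = 6199 + (128 - 191)/(-134 - 191) = 6199 - 63/(-325) = 6199 - 1/325*(-63) = 6199 + 63/325 = 2014738/325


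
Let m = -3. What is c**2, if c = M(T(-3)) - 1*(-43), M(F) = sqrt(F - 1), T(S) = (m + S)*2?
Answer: (43 + I*sqrt(13))**2 ≈ 1836.0 + 310.08*I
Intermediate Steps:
T(S) = -6 + 2*S (T(S) = (-3 + S)*2 = -6 + 2*S)
M(F) = sqrt(-1 + F)
c = 43 + I*sqrt(13) (c = sqrt(-1 + (-6 + 2*(-3))) - 1*(-43) = sqrt(-1 + (-6 - 6)) + 43 = sqrt(-1 - 12) + 43 = sqrt(-13) + 43 = I*sqrt(13) + 43 = 43 + I*sqrt(13) ≈ 43.0 + 3.6056*I)
c**2 = (43 + I*sqrt(13))**2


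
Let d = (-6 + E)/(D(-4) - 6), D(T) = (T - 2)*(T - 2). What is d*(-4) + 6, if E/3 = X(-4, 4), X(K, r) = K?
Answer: 42/5 ≈ 8.4000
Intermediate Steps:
D(T) = (-2 + T)² (D(T) = (-2 + T)*(-2 + T) = (-2 + T)²)
E = -12 (E = 3*(-4) = -12)
d = -⅗ (d = (-6 - 12)/((-2 - 4)² - 6) = -18/((-6)² - 6) = -18/(36 - 6) = -18/30 = -18*1/30 = -⅗ ≈ -0.60000)
d*(-4) + 6 = -⅗*(-4) + 6 = 12/5 + 6 = 42/5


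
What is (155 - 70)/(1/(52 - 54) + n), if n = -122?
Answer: -34/49 ≈ -0.69388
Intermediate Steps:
(155 - 70)/(1/(52 - 54) + n) = (155 - 70)/(1/(52 - 54) - 122) = 85/(1/(-2) - 122) = 85/(-1/2 - 122) = 85/(-245/2) = 85*(-2/245) = -34/49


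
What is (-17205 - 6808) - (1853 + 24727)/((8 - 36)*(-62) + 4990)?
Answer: -26923003/1121 ≈ -24017.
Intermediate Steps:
(-17205 - 6808) - (1853 + 24727)/((8 - 36)*(-62) + 4990) = -24013 - 26580/(-28*(-62) + 4990) = -24013 - 26580/(1736 + 4990) = -24013 - 26580/6726 = -24013 - 1*4430/1121 = -24013 - 4430/1121 = -26923003/1121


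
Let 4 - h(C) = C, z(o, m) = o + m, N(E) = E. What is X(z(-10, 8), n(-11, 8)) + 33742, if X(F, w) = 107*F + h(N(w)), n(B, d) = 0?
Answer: 33532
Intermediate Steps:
z(o, m) = m + o
h(C) = 4 - C
X(F, w) = 4 - w + 107*F (X(F, w) = 107*F + (4 - w) = 4 - w + 107*F)
X(z(-10, 8), n(-11, 8)) + 33742 = (4 - 1*0 + 107*(8 - 10)) + 33742 = (4 + 0 + 107*(-2)) + 33742 = (4 + 0 - 214) + 33742 = -210 + 33742 = 33532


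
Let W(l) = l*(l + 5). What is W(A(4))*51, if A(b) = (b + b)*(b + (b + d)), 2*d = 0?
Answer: 225216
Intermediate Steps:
d = 0 (d = (½)*0 = 0)
A(b) = 4*b² (A(b) = (b + b)*(b + (b + 0)) = (2*b)*(b + b) = (2*b)*(2*b) = 4*b²)
W(l) = l*(5 + l)
W(A(4))*51 = ((4*4²)*(5 + 4*4²))*51 = ((4*16)*(5 + 4*16))*51 = (64*(5 + 64))*51 = (64*69)*51 = 4416*51 = 225216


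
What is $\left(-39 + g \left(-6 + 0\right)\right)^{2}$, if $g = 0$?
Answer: $1521$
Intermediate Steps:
$\left(-39 + g \left(-6 + 0\right)\right)^{2} = \left(-39 + 0 \left(-6 + 0\right)\right)^{2} = \left(-39 + 0 \left(-6\right)\right)^{2} = \left(-39 + 0\right)^{2} = \left(-39\right)^{2} = 1521$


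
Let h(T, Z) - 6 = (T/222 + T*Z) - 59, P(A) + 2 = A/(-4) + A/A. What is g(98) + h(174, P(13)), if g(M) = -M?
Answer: -65839/74 ≈ -889.72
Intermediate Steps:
P(A) = -1 - A/4 (P(A) = -2 + (A/(-4) + A/A) = -2 + (A*(-¼) + 1) = -2 + (-A/4 + 1) = -2 + (1 - A/4) = -1 - A/4)
h(T, Z) = -53 + T/222 + T*Z (h(T, Z) = 6 + ((T/222 + T*Z) - 59) = 6 + (-59 + T/222 + T*Z) = -53 + T/222 + T*Z)
g(98) + h(174, P(13)) = -1*98 + (-53 + (1/222)*174 + 174*(-1 - ¼*13)) = -98 + (-53 + 29/37 + 174*(-1 - 13/4)) = -98 + (-53 + 29/37 + 174*(-17/4)) = -98 + (-53 + 29/37 - 1479/2) = -98 - 58587/74 = -65839/74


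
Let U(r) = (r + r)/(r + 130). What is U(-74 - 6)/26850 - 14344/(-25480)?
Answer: 24065929/42758625 ≈ 0.56283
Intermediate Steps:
U(r) = 2*r/(130 + r) (U(r) = (2*r)/(130 + r) = 2*r/(130 + r))
U(-74 - 6)/26850 - 14344/(-25480) = (2*(-74 - 6)/(130 + (-74 - 6)))/26850 - 14344/(-25480) = (2*(-80)/(130 - 80))*(1/26850) - 14344*(-1/25480) = (2*(-80)/50)*(1/26850) + 1793/3185 = (2*(-80)*(1/50))*(1/26850) + 1793/3185 = -16/5*1/26850 + 1793/3185 = -8/67125 + 1793/3185 = 24065929/42758625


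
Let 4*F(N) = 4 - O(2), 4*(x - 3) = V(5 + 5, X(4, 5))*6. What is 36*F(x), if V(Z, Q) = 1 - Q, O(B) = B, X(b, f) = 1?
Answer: 18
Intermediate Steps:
x = 3 (x = 3 + ((1 - 1*1)*6)/4 = 3 + ((1 - 1)*6)/4 = 3 + (0*6)/4 = 3 + (¼)*0 = 3 + 0 = 3)
F(N) = ½ (F(N) = (4 - 1*2)/4 = (4 - 2)/4 = (¼)*2 = ½)
36*F(x) = 36*(½) = 18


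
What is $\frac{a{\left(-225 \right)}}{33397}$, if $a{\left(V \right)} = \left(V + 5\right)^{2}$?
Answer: $\frac{48400}{33397} \approx 1.4492$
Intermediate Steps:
$a{\left(V \right)} = \left(5 + V\right)^{2}$
$\frac{a{\left(-225 \right)}}{33397} = \frac{\left(5 - 225\right)^{2}}{33397} = \left(-220\right)^{2} \cdot \frac{1}{33397} = 48400 \cdot \frac{1}{33397} = \frac{48400}{33397}$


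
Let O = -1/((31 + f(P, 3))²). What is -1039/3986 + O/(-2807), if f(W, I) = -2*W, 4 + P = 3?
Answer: -3176035111/12184496478 ≈ -0.26066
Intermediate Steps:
P = -1 (P = -4 + 3 = -1)
O = -1/1089 (O = -1/((31 - 2*(-1))²) = -1/((31 + 2)²) = -1/(33²) = -1/1089 ≈ -0.00091827)
-1039/3986 + O/(-2807) = -1039/3986 - 1/1089/(-2807) = -1039*1/3986 - 1/1089*(-1/2807) = -1039/3986 + 1/3056823 = -3176035111/12184496478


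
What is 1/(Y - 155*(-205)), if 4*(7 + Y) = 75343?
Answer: 4/202415 ≈ 1.9761e-5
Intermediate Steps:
Y = 75315/4 (Y = -7 + (¼)*75343 = -7 + 75343/4 = 75315/4 ≈ 18829.)
1/(Y - 155*(-205)) = 1/(75315/4 - 155*(-205)) = 1/(75315/4 + 31775) = 1/(202415/4) = 4/202415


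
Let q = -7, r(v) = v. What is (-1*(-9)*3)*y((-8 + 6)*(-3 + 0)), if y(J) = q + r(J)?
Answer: -27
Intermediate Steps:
y(J) = -7 + J
(-1*(-9)*3)*y((-8 + 6)*(-3 + 0)) = (-1*(-9)*3)*(-7 + (-8 + 6)*(-3 + 0)) = (9*3)*(-7 - 2*(-3)) = 27*(-7 + 6) = 27*(-1) = -27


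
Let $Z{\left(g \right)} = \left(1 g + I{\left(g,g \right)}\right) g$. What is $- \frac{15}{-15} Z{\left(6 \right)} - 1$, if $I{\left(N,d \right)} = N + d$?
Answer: $107$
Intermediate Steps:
$Z{\left(g \right)} = 3 g^{2}$ ($Z{\left(g \right)} = \left(1 g + \left(g + g\right)\right) g = \left(g + 2 g\right) g = 3 g g = 3 g^{2}$)
$- \frac{15}{-15} Z{\left(6 \right)} - 1 = - \frac{15}{-15} \cdot 3 \cdot 6^{2} - 1 = \left(-15\right) \left(- \frac{1}{15}\right) 3 \cdot 36 - 1 = 1 \cdot 108 - 1 = 108 - 1 = 107$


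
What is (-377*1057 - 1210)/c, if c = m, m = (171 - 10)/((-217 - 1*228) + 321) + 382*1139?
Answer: -16520892/17983997 ≈ -0.91864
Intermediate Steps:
m = 53951991/124 (m = 161/((-217 - 228) + 321) + 435098 = 161/(-445 + 321) + 435098 = 161/(-124) + 435098 = 161*(-1/124) + 435098 = -161/124 + 435098 = 53951991/124 ≈ 4.3510e+5)
c = 53951991/124 ≈ 4.3510e+5
(-377*1057 - 1210)/c = (-377*1057 - 1210)/(53951991/124) = (-398489 - 1210)*(124/53951991) = -399699*124/53951991 = -16520892/17983997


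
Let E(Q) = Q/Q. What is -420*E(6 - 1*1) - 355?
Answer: -775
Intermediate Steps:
E(Q) = 1
-420*E(6 - 1*1) - 355 = -420*1 - 355 = -420 - 355 = -775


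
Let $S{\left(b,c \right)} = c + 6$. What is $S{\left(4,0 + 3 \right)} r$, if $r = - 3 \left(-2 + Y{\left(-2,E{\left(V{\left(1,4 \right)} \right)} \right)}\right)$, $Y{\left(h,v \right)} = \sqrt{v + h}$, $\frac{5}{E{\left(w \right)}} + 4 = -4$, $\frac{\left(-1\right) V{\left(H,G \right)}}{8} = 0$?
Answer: $54 - \frac{27 i \sqrt{42}}{4} \approx 54.0 - 43.745 i$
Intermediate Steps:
$V{\left(H,G \right)} = 0$ ($V{\left(H,G \right)} = \left(-8\right) 0 = 0$)
$E{\left(w \right)} = - \frac{5}{8}$ ($E{\left(w \right)} = \frac{5}{-4 - 4} = \frac{5}{-8} = 5 \left(- \frac{1}{8}\right) = - \frac{5}{8}$)
$Y{\left(h,v \right)} = \sqrt{h + v}$
$S{\left(b,c \right)} = 6 + c$
$r = 6 - \frac{3 i \sqrt{42}}{4}$ ($r = - 3 \left(-2 + \sqrt{-2 - \frac{5}{8}}\right) = - 3 \left(-2 + \sqrt{- \frac{21}{8}}\right) = - 3 \left(-2 + \frac{i \sqrt{42}}{4}\right) = 6 - \frac{3 i \sqrt{42}}{4} \approx 6.0 - 4.8606 i$)
$S{\left(4,0 + 3 \right)} r = \left(6 + \left(0 + 3\right)\right) \left(6 - \frac{3 i \sqrt{42}}{4}\right) = \left(6 + 3\right) \left(6 - \frac{3 i \sqrt{42}}{4}\right) = 9 \left(6 - \frac{3 i \sqrt{42}}{4}\right) = 54 - \frac{27 i \sqrt{42}}{4}$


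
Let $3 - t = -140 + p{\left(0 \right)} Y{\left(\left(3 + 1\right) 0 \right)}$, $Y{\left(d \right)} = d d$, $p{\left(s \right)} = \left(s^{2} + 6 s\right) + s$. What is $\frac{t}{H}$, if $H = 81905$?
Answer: $\frac{143}{81905} \approx 0.0017459$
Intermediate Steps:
$p{\left(s \right)} = s^{2} + 7 s$
$Y{\left(d \right)} = d^{2}$
$t = 143$ ($t = 3 - \left(-140 + 0 \left(7 + 0\right) \left(\left(3 + 1\right) 0\right)^{2}\right) = 3 - \left(-140 + 0 \cdot 7 \left(4 \cdot 0\right)^{2}\right) = 3 - \left(-140 + 0 \cdot 0^{2}\right) = 3 - \left(-140 + 0 \cdot 0\right) = 3 - \left(-140 + 0\right) = 3 - -140 = 3 + 140 = 143$)
$\frac{t}{H} = \frac{143}{81905}$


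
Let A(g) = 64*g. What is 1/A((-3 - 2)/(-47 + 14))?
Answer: 33/320 ≈ 0.10312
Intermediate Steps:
1/A((-3 - 2)/(-47 + 14)) = 1/(64*((-3 - 2)/(-47 + 14))) = 1/(64*(-5/(-33))) = 1/(64*(-5*(-1/33))) = 1/(64*(5/33)) = 1/(320/33) = 33/320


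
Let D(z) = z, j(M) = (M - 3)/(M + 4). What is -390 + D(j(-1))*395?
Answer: -2750/3 ≈ -916.67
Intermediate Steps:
j(M) = (-3 + M)/(4 + M)
-390 + D(j(-1))*395 = -390 + ((-3 - 1)/(4 - 1))*395 = -390 + (-4/3)*395 = -390 + ((⅓)*(-4))*395 = -390 - 4/3*395 = -390 - 1580/3 = -2750/3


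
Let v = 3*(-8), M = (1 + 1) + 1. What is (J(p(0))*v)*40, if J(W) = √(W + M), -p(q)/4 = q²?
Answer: -960*√3 ≈ -1662.8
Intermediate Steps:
p(q) = -4*q²
M = 3 (M = 2 + 1 = 3)
J(W) = √(3 + W) (J(W) = √(W + 3) = √(3 + W))
v = -24
(J(p(0))*v)*40 = (√(3 - 4*0²)*(-24))*40 = (√(3 - 4*0)*(-24))*40 = (√(3 + 0)*(-24))*40 = (√3*(-24))*40 = -24*√3*40 = -960*√3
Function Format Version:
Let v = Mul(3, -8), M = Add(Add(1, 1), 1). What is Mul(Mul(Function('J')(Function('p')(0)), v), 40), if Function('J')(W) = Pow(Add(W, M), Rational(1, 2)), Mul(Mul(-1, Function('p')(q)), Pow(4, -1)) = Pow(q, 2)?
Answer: Mul(-960, Pow(3, Rational(1, 2))) ≈ -1662.8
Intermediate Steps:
Function('p')(q) = Mul(-4, Pow(q, 2))
M = 3 (M = Add(2, 1) = 3)
Function('J')(W) = Pow(Add(3, W), Rational(1, 2)) (Function('J')(W) = Pow(Add(W, 3), Rational(1, 2)) = Pow(Add(3, W), Rational(1, 2)))
v = -24
Mul(Mul(Function('J')(Function('p')(0)), v), 40) = Mul(Mul(Pow(Add(3, Mul(-4, Pow(0, 2))), Rational(1, 2)), -24), 40) = Mul(Mul(Pow(Add(3, Mul(-4, 0)), Rational(1, 2)), -24), 40) = Mul(Mul(Pow(Add(3, 0), Rational(1, 2)), -24), 40) = Mul(Mul(Pow(3, Rational(1, 2)), -24), 40) = Mul(Mul(-24, Pow(3, Rational(1, 2))), 40) = Mul(-960, Pow(3, Rational(1, 2)))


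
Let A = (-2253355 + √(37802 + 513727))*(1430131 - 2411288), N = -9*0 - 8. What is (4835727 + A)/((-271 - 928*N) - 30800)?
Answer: -170069220574/1819 + 8830413*√6809/23647 ≈ -9.3465e+7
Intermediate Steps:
N = -8 (N = 0 - 8 = -8)
A = 2210895031735 - 8830413*√6809 (A = (-2253355 + √551529)*(-981157) = (-2253355 + 9*√6809)*(-981157) = 2210895031735 - 8830413*√6809 ≈ 2.2102e+12)
(4835727 + A)/((-271 - 928*N) - 30800) = (4835727 + (2210895031735 - 8830413*√6809))/((-271 - 928*(-8)) - 30800) = (2210899867462 - 8830413*√6809)/((-271 + 7424) - 30800) = (2210899867462 - 8830413*√6809)/(7153 - 30800) = (2210899867462 - 8830413*√6809)/(-23647) = (2210899867462 - 8830413*√6809)*(-1/23647) = -170069220574/1819 + 8830413*√6809/23647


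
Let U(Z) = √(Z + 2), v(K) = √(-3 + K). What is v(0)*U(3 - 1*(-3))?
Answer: 2*I*√6 ≈ 4.899*I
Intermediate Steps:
U(Z) = √(2 + Z)
v(0)*U(3 - 1*(-3)) = √(-3 + 0)*√(2 + (3 - 1*(-3))) = √(-3)*√(2 + (3 + 3)) = (I*√3)*√(2 + 6) = (I*√3)*√8 = (I*√3)*(2*√2) = 2*I*√6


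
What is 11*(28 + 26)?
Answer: 594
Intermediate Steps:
11*(28 + 26) = 11*54 = 594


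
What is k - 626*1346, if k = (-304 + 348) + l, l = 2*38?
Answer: -842476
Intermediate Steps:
l = 76
k = 120 (k = (-304 + 348) + 76 = 44 + 76 = 120)
k - 626*1346 = 120 - 626*1346 = 120 - 842596 = -842476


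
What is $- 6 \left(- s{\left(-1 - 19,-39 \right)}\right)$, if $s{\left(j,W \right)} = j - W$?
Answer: $114$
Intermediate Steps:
$- 6 \left(- s{\left(-1 - 19,-39 \right)}\right) = - 6 \left(- (\left(-1 - 19\right) - -39)\right) = - 6 \left(- (-20 + 39)\right) = - 6 \left(\left(-1\right) 19\right) = \left(-6\right) \left(-19\right) = 114$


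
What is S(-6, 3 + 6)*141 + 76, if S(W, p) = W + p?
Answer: 499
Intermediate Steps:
S(-6, 3 + 6)*141 + 76 = (-6 + (3 + 6))*141 + 76 = (-6 + 9)*141 + 76 = 3*141 + 76 = 423 + 76 = 499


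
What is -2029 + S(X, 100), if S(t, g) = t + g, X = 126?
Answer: -1803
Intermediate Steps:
S(t, g) = g + t
-2029 + S(X, 100) = -2029 + (100 + 126) = -2029 + 226 = -1803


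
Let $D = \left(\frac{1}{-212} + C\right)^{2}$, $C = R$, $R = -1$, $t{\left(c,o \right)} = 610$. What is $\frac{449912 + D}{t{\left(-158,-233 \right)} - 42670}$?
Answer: $- \frac{20220890297}{1890344640} \approx -10.697$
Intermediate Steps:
$C = -1$
$D = \frac{45369}{44944}$ ($D = \left(\frac{1}{-212} - 1\right)^{2} = \left(- \frac{1}{212} - 1\right)^{2} = \left(- \frac{213}{212}\right)^{2} = \frac{45369}{44944} \approx 1.0095$)
$\frac{449912 + D}{t{\left(-158,-233 \right)} - 42670} = \frac{449912 + \frac{45369}{44944}}{610 - 42670} = \frac{20220890297}{44944 \left(-42060\right)} = \frac{20220890297}{44944} \left(- \frac{1}{42060}\right) = - \frac{20220890297}{1890344640}$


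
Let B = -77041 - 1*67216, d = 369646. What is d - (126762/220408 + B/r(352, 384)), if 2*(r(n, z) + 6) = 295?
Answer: 11560197842905/31187732 ≈ 3.7067e+5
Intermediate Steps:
r(n, z) = 283/2 (r(n, z) = -6 + (½)*295 = -6 + 295/2 = 283/2)
B = -144257 (B = -77041 - 67216 = -144257)
d - (126762/220408 + B/r(352, 384)) = 369646 - (126762/220408 - 144257/283/2) = 369646 - (126762*(1/220408) - 144257*2/283) = 369646 - (63381/110204 - 288514/283) = 369646 - 1*(-31777460033/31187732) = 369646 + 31777460033/31187732 = 11560197842905/31187732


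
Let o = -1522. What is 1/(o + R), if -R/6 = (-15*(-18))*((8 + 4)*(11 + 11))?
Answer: -1/429202 ≈ -2.3299e-6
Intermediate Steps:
R = -427680 (R = -6*(-15*(-18))*(8 + 4)*(11 + 11) = -1620*12*22 = -1620*264 = -6*71280 = -427680)
1/(o + R) = 1/(-1522 - 427680) = 1/(-429202) = -1/429202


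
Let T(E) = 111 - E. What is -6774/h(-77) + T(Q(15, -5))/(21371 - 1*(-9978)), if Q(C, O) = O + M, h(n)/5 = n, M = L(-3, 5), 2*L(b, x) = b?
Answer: 9038441/513590 ≈ 17.599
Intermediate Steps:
L(b, x) = b/2
M = -3/2 (M = (1/2)*(-3) = -3/2 ≈ -1.5000)
h(n) = 5*n
Q(C, O) = -3/2 + O (Q(C, O) = O - 3/2 = -3/2 + O)
-6774/h(-77) + T(Q(15, -5))/(21371 - 1*(-9978)) = -6774/(5*(-77)) + (111 - (-3/2 - 5))/(21371 - 1*(-9978)) = -6774/(-385) + (111 - 1*(-13/2))/(21371 + 9978) = -6774*(-1/385) + (111 + 13/2)/31349 = 6774/385 + (235/2)*(1/31349) = 6774/385 + 5/1334 = 9038441/513590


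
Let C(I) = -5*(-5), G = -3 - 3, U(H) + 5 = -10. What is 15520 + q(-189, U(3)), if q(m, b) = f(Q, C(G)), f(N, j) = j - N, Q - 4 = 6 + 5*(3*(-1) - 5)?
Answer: 15575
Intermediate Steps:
U(H) = -15 (U(H) = -5 - 10 = -15)
G = -6
C(I) = 25
Q = -30 (Q = 4 + (6 + 5*(3*(-1) - 5)) = 4 + (6 + 5*(-3 - 5)) = 4 + (6 + 5*(-8)) = 4 + (6 - 40) = 4 - 34 = -30)
q(m, b) = 55 (q(m, b) = 25 - 1*(-30) = 25 + 30 = 55)
15520 + q(-189, U(3)) = 15520 + 55 = 15575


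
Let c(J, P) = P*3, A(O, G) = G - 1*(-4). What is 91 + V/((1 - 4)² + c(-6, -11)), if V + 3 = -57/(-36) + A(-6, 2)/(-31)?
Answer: 813047/8928 ≈ 91.067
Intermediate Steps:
A(O, G) = 4 + G (A(O, G) = G + 4 = 4 + G)
c(J, P) = 3*P
V = -599/372 (V = -3 + (-57/(-36) + (4 + 2)/(-31)) = -3 + (-57*(-1/36) + 6*(-1/31)) = -3 + (19/12 - 6/31) = -3 + 517/372 = -599/372 ≈ -1.6102)
91 + V/((1 - 4)² + c(-6, -11)) = 91 - 599/(372*((1 - 4)² + 3*(-11))) = 91 - 599/(372*((-3)² - 33)) = 91 - 599/(372*(9 - 33)) = 91 - 599/372/(-24) = 91 - 599/372*(-1/24) = 91 + 599/8928 = 813047/8928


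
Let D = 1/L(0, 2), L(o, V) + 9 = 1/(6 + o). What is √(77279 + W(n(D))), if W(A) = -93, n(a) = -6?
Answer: √77186 ≈ 277.82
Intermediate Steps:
L(o, V) = -9 + 1/(6 + o)
D = -6/53 (D = 1/((-53 - 9*0)/(6 + 0)) = 1/((-53 + 0)/6) = 1/((⅙)*(-53)) = 1/(-53/6) = -6/53 ≈ -0.11321)
√(77279 + W(n(D))) = √(77279 - 93) = √77186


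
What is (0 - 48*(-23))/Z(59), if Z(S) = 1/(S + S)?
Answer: 130272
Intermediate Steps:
Z(S) = 1/(2*S)
(0 - 48*(-23))/Z(59) = (0 - 48*(-23))/(((½)/59)) = (0 + 1104)/(((½)*(1/59))) = 1104/(1/118) = 1104*118 = 130272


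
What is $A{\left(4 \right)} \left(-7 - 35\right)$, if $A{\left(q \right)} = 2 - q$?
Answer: $84$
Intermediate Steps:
$A{\left(4 \right)} \left(-7 - 35\right) = \left(2 - 4\right) \left(-7 - 35\right) = \left(2 - 4\right) \left(-42\right) = \left(-2\right) \left(-42\right) = 84$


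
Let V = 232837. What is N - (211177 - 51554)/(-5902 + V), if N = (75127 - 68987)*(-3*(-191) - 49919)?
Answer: -68757774051023/226935 ≈ -3.0298e+8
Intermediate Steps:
N = -302984440 (N = 6140*(573 - 49919) = 6140*(-49346) = -302984440)
N - (211177 - 51554)/(-5902 + V) = -302984440 - (211177 - 51554)/(-5902 + 232837) = -302984440 - 159623/226935 = -68757774051023/226935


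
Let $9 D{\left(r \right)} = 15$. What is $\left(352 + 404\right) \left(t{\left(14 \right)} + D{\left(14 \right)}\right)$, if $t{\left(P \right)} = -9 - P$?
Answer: $-16128$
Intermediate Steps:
$D{\left(r \right)} = \frac{5}{3}$ ($D{\left(r \right)} = \frac{1}{9} \cdot 15 = \frac{5}{3}$)
$\left(352 + 404\right) \left(t{\left(14 \right)} + D{\left(14 \right)}\right) = \left(352 + 404\right) \left(\left(-9 - 14\right) + \frac{5}{3}\right) = 756 \left(\left(-9 - 14\right) + \frac{5}{3}\right) = 756 \left(-23 + \frac{5}{3}\right) = 756 \left(- \frac{64}{3}\right) = -16128$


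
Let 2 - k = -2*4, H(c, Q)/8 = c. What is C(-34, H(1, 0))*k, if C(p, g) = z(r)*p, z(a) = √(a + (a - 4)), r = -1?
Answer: -340*I*√6 ≈ -832.83*I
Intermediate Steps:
H(c, Q) = 8*c
z(a) = √(-4 + 2*a) (z(a) = √(a + (-4 + a)) = √(-4 + 2*a))
C(p, g) = I*p*√6 (C(p, g) = √(-4 + 2*(-1))*p = √(-4 - 2)*p = √(-6)*p = (I*√6)*p = I*p*√6)
k = 10 (k = 2 - (-2)*4 = 2 - 1*(-8) = 2 + 8 = 10)
C(-34, H(1, 0))*k = (I*(-34)*√6)*10 = -34*I*√6*10 = -340*I*√6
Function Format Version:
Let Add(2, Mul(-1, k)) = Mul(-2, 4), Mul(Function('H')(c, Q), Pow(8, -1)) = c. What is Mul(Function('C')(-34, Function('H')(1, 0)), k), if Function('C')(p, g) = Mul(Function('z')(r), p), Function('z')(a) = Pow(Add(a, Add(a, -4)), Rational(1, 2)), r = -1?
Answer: Mul(-340, I, Pow(6, Rational(1, 2))) ≈ Mul(-832.83, I)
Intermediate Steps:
Function('H')(c, Q) = Mul(8, c)
Function('z')(a) = Pow(Add(-4, Mul(2, a)), Rational(1, 2)) (Function('z')(a) = Pow(Add(a, Add(-4, a)), Rational(1, 2)) = Pow(Add(-4, Mul(2, a)), Rational(1, 2)))
Function('C')(p, g) = Mul(I, p, Pow(6, Rational(1, 2))) (Function('C')(p, g) = Mul(Pow(Add(-4, Mul(2, -1)), Rational(1, 2)), p) = Mul(Pow(Add(-4, -2), Rational(1, 2)), p) = Mul(Pow(-6, Rational(1, 2)), p) = Mul(Mul(I, Pow(6, Rational(1, 2))), p) = Mul(I, p, Pow(6, Rational(1, 2))))
k = 10 (k = Add(2, Mul(-1, Mul(-2, 4))) = Add(2, Mul(-1, -8)) = Add(2, 8) = 10)
Mul(Function('C')(-34, Function('H')(1, 0)), k) = Mul(Mul(I, -34, Pow(6, Rational(1, 2))), 10) = Mul(Mul(-34, I, Pow(6, Rational(1, 2))), 10) = Mul(-340, I, Pow(6, Rational(1, 2)))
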